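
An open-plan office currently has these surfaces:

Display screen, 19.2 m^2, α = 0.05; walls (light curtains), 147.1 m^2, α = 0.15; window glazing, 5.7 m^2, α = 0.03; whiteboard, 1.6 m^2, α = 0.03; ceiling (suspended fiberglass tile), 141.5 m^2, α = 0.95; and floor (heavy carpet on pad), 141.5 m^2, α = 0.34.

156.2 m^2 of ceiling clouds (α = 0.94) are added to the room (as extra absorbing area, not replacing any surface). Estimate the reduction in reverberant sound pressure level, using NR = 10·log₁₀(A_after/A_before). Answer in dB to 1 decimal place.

2.3 dB

Total absorption A_before = 19.2·0.05 + 147.1·0.15 + 5.7·0.03 + 1.6·0.03 + 141.5·0.95 + 141.5·0.34
  = 0.960 + 22.065 + 0.171 + 0.048 + 134.425 + 48.110 = 205.779 m^2 sabins.
Treatment contributes 156.2·0.94 = 146.828 sabins.
New total A_after = 352.607 sabins.
Reduction = 10 log₁₀(A_after/A_before) = 10 log₁₀(1.7135) = 2.3 dB.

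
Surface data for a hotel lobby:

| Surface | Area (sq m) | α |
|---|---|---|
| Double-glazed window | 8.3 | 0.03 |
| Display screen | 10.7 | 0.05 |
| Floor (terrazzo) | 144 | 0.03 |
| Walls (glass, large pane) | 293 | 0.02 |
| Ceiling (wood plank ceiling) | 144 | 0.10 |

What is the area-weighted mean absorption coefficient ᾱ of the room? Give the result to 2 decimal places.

Total surface area S = 600.0 sq m.
A = 8.3·0.03 + 10.7·0.05 + 144·0.03 + 293·0.02 + 144·0.10 = 25.364 sabins.
ᾱ = 25.364 / 600.0 = 0.04.

0.04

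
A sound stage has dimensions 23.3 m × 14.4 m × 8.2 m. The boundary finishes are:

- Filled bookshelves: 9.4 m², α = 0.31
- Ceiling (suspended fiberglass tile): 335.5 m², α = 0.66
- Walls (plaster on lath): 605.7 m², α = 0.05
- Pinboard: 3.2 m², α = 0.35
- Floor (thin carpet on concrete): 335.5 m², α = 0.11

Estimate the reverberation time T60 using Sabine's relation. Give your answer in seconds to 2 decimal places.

A = Σ Sᵢαᵢ = 9.4·0.31 + 335.5·0.66 + 605.7·0.05 + 3.2·0.35 + 335.5·0.11 = 292.654 sabins.
Room volume: 2751.264 m³.
T = 0.161 V/A = 0.161·2751.264/292.654 = 1.51 s.

1.51 s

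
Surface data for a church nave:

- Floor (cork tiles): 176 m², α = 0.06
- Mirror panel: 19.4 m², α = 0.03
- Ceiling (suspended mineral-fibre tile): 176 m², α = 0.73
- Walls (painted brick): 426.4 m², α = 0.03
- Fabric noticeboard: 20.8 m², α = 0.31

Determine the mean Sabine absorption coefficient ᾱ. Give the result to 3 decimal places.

0.194

S = Σ Sᵢ = 176 + 19.4 + 176 + 426.4 + 20.8 = 818.6 m².
Weighted sum Σ Sα = 158.862.
ᾱ = A/S = 0.194.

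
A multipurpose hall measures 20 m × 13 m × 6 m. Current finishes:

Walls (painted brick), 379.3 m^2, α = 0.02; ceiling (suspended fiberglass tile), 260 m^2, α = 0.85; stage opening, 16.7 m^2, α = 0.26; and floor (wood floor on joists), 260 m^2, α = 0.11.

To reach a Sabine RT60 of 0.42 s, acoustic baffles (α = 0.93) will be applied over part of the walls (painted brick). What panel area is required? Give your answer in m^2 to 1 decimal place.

369.7

Total absorption A₁ = 379.3×0.02 + 260×0.85 + 16.7×0.26 + 260×0.11
  = 7.586 + 221.000 + 4.342 + 28.600 = 261.528 m^2 sabins.
Required A₂ = 0.161·1560/0.42 = 598.000 sabins.
Absorption to add: 598.000 − 261.528 = 336.472 sabins.
Each m^2 of panel replacing the walls (painted brick) adds (0.93 − 0.02) = 0.91 sabins.
Area = ΔA/Δα = 336.472/0.91 = 369.7 m^2.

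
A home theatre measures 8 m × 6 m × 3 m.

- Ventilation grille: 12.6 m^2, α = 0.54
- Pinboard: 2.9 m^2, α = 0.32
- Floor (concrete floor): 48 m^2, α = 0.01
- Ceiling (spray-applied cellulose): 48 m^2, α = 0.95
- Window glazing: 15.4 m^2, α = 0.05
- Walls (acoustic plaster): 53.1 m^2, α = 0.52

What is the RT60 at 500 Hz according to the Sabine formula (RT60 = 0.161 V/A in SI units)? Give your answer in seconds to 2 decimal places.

Equivalent absorption area: A = 12.6×0.54 + 2.9×0.32 + 48×0.01 + 48×0.95 + 15.4×0.05 + 53.1×0.52 = 82.194 m^2.
Room volume: 144 m³.
T = 0.161 V/A = 0.161·144/82.194 = 0.28 s.

0.28 seconds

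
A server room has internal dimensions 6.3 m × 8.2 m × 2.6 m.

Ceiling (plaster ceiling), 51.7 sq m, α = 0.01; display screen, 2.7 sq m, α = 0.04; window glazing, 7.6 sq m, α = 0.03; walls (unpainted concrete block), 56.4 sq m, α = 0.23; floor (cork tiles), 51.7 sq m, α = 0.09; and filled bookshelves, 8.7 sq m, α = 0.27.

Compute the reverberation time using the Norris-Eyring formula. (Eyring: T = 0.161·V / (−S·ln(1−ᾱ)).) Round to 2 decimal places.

Total surface area S = 51.7 + 2.7 + 7.6 + 56.4 + 51.7 + 8.7 = 178.8 sq m.
Σ(Sᵢαᵢ) = 51.7×0.01 + 2.7×0.04 + 7.6×0.03 + 56.4×0.23 + 51.7×0.09 + 8.7×0.27 = 20.827.
ᾱ = 20.827 / 178.8 = 0.1165.
−S·ln(1−ᾱ) = −178.8 × ln(1 − 0.1165) = 22.147.
V = 6.3 × 8.2 × 2.6 = 134.316 m³.
T = 0.161·V/[−S·ln(1−ᾱ)] = 0.161·134.316/22.147 = 0.98 s.

0.98 sec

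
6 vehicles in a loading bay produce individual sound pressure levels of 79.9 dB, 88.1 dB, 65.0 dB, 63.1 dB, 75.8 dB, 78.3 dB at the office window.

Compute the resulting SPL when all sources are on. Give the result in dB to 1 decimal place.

89.3 dB

Sum in the linear (power) domain: Σ 10^(Lᵢ/10) = 10^(79.9/10) + 10^(88.1/10) + 10^(65.0/10) + 10^(63.1/10) + 10^(75.8/10) + 10^(78.3/10) = 8.542e+08.
Combined level = 10 log₁₀(8.542e+08) = 89.3 dB.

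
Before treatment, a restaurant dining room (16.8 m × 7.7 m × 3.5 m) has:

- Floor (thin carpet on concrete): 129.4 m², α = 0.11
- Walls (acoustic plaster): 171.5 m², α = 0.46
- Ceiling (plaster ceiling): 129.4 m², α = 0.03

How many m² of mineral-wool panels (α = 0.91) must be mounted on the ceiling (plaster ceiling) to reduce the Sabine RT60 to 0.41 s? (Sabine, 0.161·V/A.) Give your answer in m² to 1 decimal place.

91.8

Summing Sᵢαᵢ: 14.234 + 78.890 + 3.882 → A₁ = 97.006 sabins.
V = 452.76 m³. Target absorption A₂ = 0.161 × 452.76 / 0.41 = 177.791 sabins.
Absorption to add: 177.791 − 97.006 = 80.785 sabins.
Each m² of panel replacing the ceiling (plaster ceiling) adds (0.91 − 0.03) = 0.88 sabins.
Panel area = 80.785 / 0.88 = 91.8 m².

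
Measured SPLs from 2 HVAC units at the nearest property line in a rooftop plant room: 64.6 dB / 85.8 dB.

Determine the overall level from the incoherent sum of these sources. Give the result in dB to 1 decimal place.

85.8 dB

Converting to relative power and adding: 10^(64.6/10) + 10^(85.8/10) = 3.831e+08.
Combined level = 10 log₁₀(3.831e+08) = 85.8 dB.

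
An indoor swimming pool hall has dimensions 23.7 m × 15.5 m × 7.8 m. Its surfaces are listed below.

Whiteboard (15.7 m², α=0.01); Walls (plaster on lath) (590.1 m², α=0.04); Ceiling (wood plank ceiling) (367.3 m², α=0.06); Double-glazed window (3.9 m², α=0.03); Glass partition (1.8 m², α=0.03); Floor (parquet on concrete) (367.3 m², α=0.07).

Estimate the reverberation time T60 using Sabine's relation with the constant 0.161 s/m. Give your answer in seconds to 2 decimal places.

6.44 seconds

Summing Sᵢαᵢ: 0.157 + 23.604 + 22.038 + 0.117 + 0.054 + 25.711 → A = 71.681 sabins.
Room volume: 2865.33 m³.
RT60 = 0.161 · V / A = 0.161 × 2865.33 / 71.681 = 6.44 s.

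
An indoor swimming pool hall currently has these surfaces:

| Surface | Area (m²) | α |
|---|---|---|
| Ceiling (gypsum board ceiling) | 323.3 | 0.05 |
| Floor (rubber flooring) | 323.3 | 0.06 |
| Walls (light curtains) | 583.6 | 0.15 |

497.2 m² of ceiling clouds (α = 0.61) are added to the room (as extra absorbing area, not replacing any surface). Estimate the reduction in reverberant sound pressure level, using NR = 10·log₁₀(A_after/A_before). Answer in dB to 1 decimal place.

Total absorption A_before = 323.3×0.05 + 323.3×0.06 + 583.6×0.15
  = 16.165 + 19.398 + 87.540 = 123.103 m² sabins.
Treatment contributes 497.2·0.61 = 303.292 sabins.
A_after = 123.103 + 303.292 = 426.395 sabins.
Reduction = 10 log₁₀(A_after/A_before) = 10 log₁₀(3.4637) = 5.4 dB.

5.4 dB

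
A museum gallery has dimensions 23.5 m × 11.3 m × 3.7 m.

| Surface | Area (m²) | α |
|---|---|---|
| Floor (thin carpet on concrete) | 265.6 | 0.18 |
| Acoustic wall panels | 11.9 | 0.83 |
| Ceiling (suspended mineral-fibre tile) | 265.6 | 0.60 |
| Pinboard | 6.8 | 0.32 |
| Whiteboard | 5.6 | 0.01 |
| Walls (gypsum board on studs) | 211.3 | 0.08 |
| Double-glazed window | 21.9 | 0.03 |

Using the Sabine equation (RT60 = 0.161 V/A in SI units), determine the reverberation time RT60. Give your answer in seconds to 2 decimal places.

0.67 sec

A = Σ Sᵢαᵢ = 265.6·0.18 + 11.9·0.83 + 265.6·0.60 + 6.8·0.32 + 5.6·0.01 + 211.3·0.08 + 21.9·0.03 = 236.838 sabins.
V = 23.5·11.3·3.7 = 982.535 m³.
Sabine: RT60 = 0.161 × 982.535 / 236.838 = 0.67 s.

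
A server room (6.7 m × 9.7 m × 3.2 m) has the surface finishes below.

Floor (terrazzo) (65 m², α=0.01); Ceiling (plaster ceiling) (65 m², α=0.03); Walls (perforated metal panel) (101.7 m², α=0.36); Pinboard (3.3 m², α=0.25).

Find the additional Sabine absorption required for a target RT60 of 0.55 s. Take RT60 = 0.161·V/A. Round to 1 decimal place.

Total absorption A₁ = 65×0.01 + 65×0.03 + 101.7×0.36 + 3.3×0.25
  = 0.650 + 1.950 + 36.612 + 0.825 = 40.037 m² sabins.
For T = 0.55 s, need A₂ = 0.161·V/T = 0.161·207.968/0.55 = 60.878 sabins.
Additional absorption ΔA = 60.878 − 40.037 = 20.8 sabins.

20.8 sabins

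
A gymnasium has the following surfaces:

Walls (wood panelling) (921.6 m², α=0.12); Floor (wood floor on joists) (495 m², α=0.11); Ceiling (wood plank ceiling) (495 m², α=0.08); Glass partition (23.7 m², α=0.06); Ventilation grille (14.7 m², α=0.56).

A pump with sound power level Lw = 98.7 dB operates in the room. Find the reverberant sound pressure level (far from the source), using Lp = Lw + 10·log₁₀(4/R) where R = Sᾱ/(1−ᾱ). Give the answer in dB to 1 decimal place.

A = 214.296 sabins; S = 1950.0 m².
ᾱ = 214.296/1950.0 = 0.1099; R = Sᾱ/(1−ᾱ) = 214.296/(1−0.1099) = 240.755 m².
Lp = Lw + 10 log₁₀(4/R) = 98.7 -17.80 = 80.9 dB.

80.9 dB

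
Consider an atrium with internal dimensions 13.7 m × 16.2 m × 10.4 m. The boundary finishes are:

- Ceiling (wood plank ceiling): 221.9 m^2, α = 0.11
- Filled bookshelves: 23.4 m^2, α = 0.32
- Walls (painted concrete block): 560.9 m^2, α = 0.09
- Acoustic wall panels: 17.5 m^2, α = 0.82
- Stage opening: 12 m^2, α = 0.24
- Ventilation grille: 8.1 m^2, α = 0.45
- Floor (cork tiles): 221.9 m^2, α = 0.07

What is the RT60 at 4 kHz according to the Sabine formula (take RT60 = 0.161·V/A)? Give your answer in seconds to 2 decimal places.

3.13 s

Equivalent absorption area: A = 221.9·0.11 + 23.4·0.32 + 560.9·0.09 + 17.5·0.82 + 12·0.24 + 8.1·0.45 + 221.9·0.07 = 118.786 m^2.
V = 13.7·16.2·10.4 = 2308.176 m³.
T = 0.161 V/A = 0.161·2308.176/118.786 = 3.13 s.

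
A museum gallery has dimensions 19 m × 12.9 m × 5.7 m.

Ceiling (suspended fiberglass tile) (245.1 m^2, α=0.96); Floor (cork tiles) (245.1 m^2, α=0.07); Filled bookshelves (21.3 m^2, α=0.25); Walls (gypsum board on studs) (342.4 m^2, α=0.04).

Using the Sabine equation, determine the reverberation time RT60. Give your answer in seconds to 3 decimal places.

0.829 seconds

Equivalent absorption area: A = 245.1×0.96 + 245.1×0.07 + 21.3×0.25 + 342.4×0.04 = 271.474 m^2.
Volume V = 19 × 12.9 × 5.7 = 1397.07 m³.
Sabine: RT60 = 0.161 × 1397.07 / 271.474 = 0.829 s.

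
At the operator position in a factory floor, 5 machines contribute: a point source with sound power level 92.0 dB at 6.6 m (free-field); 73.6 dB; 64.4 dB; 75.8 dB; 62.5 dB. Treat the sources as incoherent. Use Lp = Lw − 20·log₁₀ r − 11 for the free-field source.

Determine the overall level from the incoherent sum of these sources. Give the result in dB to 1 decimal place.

78.3 dB

Source at 6.6 m: Lp = 92.0 − 20·log₁₀(6.6) − 11 = 64.6 dB.
Σ 10^(Lᵢ/10) = 6.834e+07.
Back to dB: 10·log₁₀ Σ = 78.3 dB.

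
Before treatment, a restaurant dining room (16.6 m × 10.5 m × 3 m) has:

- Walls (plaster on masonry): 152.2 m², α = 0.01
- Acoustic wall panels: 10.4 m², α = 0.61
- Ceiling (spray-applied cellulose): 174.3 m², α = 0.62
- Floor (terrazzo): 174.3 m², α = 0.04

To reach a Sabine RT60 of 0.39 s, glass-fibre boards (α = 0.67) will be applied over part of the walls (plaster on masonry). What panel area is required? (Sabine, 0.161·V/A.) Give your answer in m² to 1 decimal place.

Summing Sᵢαᵢ: 1.522 + 6.344 + 108.066 + 6.972 → A₁ = 122.904 sabins.
V = 522.9 m³. Target absorption A₂ = 0.161 × 522.9 / 0.39 = 215.864 sabins.
Absorption to add: 215.864 − 122.904 = 92.960 sabins.
Each m² of panel replacing the walls (plaster on masonry) adds (0.67 − 0.01) = 0.66 sabins.
Panel area = 92.960 / 0.66 = 140.8 m².

140.8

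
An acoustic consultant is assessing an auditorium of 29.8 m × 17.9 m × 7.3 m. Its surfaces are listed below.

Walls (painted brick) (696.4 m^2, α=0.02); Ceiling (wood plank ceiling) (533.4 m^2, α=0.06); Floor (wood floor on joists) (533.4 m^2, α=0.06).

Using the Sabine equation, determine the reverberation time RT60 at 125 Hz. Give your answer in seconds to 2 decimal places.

8.04 sec

A = Σ Sᵢαᵢ = 696.4*0.02 + 533.4*0.06 + 533.4*0.06 = 77.936 sabins.
Volume V = 29.8 × 17.9 × 7.3 = 3893.966 m³.
RT60 = 0.161 · V / A = 0.161 × 3893.966 / 77.936 = 8.04 s.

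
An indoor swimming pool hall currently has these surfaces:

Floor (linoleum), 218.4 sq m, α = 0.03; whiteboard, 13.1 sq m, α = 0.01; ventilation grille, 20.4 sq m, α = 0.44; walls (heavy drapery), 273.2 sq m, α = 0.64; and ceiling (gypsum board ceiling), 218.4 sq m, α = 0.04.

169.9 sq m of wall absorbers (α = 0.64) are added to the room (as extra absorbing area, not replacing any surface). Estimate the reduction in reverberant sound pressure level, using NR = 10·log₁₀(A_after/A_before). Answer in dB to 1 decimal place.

1.9 dB

Total absorption A_before = 218.4×0.03 + 13.1×0.01 + 20.4×0.44 + 273.2×0.64 + 218.4×0.04
  = 6.552 + 0.131 + 8.976 + 174.848 + 8.736 = 199.243 sq m sabins.
Added absorption = 169.9 × 0.64 = 108.736 sabins.
New total A_after = 307.979 sabins.
NR = 10·log₁₀(307.979/199.243) = 1.9 dB.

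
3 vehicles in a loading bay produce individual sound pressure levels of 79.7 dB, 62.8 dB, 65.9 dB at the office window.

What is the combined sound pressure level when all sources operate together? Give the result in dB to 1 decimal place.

Σ 10^(Lᵢ/10) = 9.912e+07.
Combined level = 10 log₁₀(9.912e+07) = 80.0 dB.

80.0 dB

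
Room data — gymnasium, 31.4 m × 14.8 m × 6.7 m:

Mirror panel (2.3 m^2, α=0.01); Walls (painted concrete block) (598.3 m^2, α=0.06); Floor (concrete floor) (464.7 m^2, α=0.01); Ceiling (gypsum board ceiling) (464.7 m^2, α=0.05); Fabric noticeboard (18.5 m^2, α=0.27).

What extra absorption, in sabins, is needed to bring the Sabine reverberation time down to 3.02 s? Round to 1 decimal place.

97.2 sabins

Equivalent absorption area: A₁ = 2.3·0.01 + 598.3·0.06 + 464.7·0.01 + 464.7·0.05 + 18.5·0.27 = 68.798 m^2.
V = 3113.624 m³. Required absorption A₂ = 0.161 × 3113.624 / 3.02 = 165.991 sabins.
Additional absorption ΔA = 165.991 − 68.798 = 97.2 sabins.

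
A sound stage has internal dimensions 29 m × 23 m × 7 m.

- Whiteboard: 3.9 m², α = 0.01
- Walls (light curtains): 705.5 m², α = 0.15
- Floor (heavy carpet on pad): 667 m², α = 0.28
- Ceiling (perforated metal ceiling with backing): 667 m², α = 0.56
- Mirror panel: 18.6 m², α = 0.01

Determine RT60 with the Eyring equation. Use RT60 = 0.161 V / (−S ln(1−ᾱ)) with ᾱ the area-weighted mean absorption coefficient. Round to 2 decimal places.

0.93 s

Total surface area S = 3.9 + 705.5 + 667 + 667 + 18.6 = 2062.0 m².
Σ(Sᵢαᵢ) = 3.9×0.01 + 705.5×0.15 + 667×0.28 + 667×0.56 + 18.6×0.01 = 666.330.
Mean coefficient ᾱ = A/S = 0.3231.
Eyring denominator: −S ln(1−ᾱ) = 804.658.
V = 29 × 23 × 7 = 4669 m³.
T = 0.161·V/[−S·ln(1−ᾱ)] = 0.161·4669/804.658 = 0.93 s.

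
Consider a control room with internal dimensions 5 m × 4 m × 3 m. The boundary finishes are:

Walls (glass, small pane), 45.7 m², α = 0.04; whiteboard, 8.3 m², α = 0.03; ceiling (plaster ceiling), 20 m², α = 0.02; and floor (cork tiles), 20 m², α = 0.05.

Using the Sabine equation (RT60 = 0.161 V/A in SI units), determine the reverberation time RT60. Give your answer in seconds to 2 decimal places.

Equivalent absorption area: A = 45.7×0.04 + 8.3×0.03 + 20×0.02 + 20×0.05 = 3.477 m².
Volume V = 5 × 4 × 3 = 60 m³.
T = 0.161 V/A = 0.161·60/3.477 = 2.78 s.

2.78 s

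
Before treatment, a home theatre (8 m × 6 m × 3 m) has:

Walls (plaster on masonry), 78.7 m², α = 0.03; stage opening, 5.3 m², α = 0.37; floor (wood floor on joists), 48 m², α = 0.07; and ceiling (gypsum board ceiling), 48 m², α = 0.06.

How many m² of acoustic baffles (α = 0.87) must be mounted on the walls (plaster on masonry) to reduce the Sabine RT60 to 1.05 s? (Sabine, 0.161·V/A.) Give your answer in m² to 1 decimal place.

13.7

Equivalent absorption area: A₁ = 78.7×0.03 + 5.3×0.37 + 48×0.07 + 48×0.06 = 10.562 m².
Required A₂ = 0.161·144/1.05 = 22.080 sabins.
Absorption to add: 22.080 − 10.562 = 11.518 sabins.
Each m² of panel replacing the walls (plaster on masonry) adds (0.87 − 0.03) = 0.84 sabins.
Area = ΔA/Δα = 11.518/0.84 = 13.7 m².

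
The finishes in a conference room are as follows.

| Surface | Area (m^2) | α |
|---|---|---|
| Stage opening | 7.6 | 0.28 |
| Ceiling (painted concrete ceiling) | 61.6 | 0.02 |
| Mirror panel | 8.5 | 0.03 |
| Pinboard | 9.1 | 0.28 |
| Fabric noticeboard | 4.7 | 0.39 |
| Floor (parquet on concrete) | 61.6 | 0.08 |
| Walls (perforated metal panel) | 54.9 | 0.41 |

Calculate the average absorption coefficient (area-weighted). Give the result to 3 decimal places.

0.170

S = Σ Sᵢ = 7.6 + 61.6 + 8.5 + 9.1 + 4.7 + 61.6 + 54.9 = 208.0 m^2.
A = 7.6×0.28 + 61.6×0.02 + 8.5×0.03 + 9.1×0.28 + 4.7×0.39 + 61.6×0.08 + 54.9×0.41 = 35.433 sabins.
ᾱ = 35.433 / 208.0 = 0.170.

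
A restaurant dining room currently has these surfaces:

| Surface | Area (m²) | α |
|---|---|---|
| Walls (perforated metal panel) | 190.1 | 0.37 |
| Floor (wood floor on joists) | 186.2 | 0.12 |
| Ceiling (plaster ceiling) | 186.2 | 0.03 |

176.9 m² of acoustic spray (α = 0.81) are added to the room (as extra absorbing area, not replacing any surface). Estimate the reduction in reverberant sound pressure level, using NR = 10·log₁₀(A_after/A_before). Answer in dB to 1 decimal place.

Equivalent absorption area: A_before = 190.1·0.37 + 186.2·0.12 + 186.2·0.03 = 98.267 m².
Treatment contributes 176.9·0.81 = 143.289 sabins.
A_after = 98.267 + 143.289 = 241.556 sabins.
NR = 10·log₁₀(241.556/98.267) = 3.9 dB.

3.9 dB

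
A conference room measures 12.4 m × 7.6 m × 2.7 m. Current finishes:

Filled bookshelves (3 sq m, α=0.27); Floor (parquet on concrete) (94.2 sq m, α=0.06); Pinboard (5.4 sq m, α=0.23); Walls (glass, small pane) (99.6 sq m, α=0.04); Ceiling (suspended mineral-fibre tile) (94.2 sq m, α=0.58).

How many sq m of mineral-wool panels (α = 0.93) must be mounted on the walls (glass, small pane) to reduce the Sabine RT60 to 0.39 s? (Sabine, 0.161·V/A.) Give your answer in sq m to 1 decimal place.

A₁ = Σ Sᵢαᵢ = 3*0.27 + 94.2*0.06 + 5.4*0.23 + 99.6*0.04 + 94.2*0.58 = 66.324 sabins.
Required A₂ = 0.161·254.448/0.39 = 105.041 sabins.
ΔA needed = 105.041 − 66.324 = 38.717 sabins.
Net gain per sq m: Δα = 0.93 − 0.04 = 0.89.
Area = ΔA/Δα = 38.717/0.89 = 43.5 sq m.

43.5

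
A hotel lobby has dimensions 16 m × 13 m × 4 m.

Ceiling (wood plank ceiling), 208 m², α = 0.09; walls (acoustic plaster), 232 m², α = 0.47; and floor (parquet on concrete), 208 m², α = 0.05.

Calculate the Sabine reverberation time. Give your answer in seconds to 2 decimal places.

0.97 s

A = Σ Sᵢαᵢ = 208×0.09 + 232×0.47 + 208×0.05 = 138.160 sabins.
Room volume: 832 m³.
Sabine: RT60 = 0.161 × 832 / 138.160 = 0.97 s.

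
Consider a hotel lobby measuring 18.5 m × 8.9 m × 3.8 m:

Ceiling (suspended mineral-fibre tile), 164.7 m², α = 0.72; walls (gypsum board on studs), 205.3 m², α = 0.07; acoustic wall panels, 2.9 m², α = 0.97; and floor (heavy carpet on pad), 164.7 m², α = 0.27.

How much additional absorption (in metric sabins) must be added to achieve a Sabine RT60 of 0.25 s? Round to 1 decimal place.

222.7 sabins

Summing Sᵢαᵢ: 118.584 + 14.371 + 2.813 + 44.469 → A₁ = 180.237 sabins.
Target A₂ = 0.161·625.67/0.25 = 402.931 sabins (V = 625.67 m³).
Additional absorption ΔA = 402.931 − 180.237 = 222.7 sabins.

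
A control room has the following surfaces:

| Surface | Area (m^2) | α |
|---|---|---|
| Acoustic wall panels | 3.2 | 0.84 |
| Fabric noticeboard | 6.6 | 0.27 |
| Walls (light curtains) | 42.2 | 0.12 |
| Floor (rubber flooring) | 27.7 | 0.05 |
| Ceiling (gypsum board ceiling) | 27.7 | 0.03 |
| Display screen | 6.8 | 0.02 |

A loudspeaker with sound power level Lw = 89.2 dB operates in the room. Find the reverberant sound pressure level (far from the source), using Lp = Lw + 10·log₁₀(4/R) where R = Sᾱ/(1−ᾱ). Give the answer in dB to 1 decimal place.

Σ(Sᵢαᵢ) = 3.2·0.84 + 6.6·0.27 + 42.2·0.12 + 27.7·0.05 + 27.7·0.03 + 6.8·0.02 = 11.886; total area S = 114.2 m^2.
ᾱ = 11.886/114.2 = 0.1041; R = Sᾱ/(1−ᾱ) = 11.886/(1−0.1041) = 13.267 m^2.
Lp = 89.2 + 10·log₁₀(4/13.267) = 89.2 + (-5.21) = 84.0 dB.

84.0 dB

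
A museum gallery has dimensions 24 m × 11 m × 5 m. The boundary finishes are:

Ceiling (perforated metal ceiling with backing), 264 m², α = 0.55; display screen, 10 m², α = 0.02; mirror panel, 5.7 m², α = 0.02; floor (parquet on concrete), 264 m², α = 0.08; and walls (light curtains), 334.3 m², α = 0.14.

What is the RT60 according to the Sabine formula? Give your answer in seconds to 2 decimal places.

Summing Sᵢαᵢ: 145.200 + 0.200 + 0.114 + 21.120 + 46.802 → A = 213.436 sabins.
Volume V = 24 × 11 × 5 = 1320 m³.
T = 0.161 V/A = 0.161·1320/213.436 = 1.00 s.

1.00 s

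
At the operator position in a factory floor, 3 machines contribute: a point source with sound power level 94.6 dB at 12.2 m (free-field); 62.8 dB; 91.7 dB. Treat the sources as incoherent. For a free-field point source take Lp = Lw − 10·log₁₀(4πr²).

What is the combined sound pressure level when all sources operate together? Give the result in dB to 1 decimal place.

91.7 dB

Source at 12.2 m: Lp = 94.6 − 10·log₁₀(4π·12.2²) = 94.6 − 10·log₁₀(1870.379) = 61.9 dB.
Sum in the linear (power) domain: Σ 10^(Lᵢ/10) = 10^(61.9/10) + 10^(62.8/10) + 10^(91.7/10) = 1.483e+09.
Combined level = 10 log₁₀(1.483e+09) = 91.7 dB.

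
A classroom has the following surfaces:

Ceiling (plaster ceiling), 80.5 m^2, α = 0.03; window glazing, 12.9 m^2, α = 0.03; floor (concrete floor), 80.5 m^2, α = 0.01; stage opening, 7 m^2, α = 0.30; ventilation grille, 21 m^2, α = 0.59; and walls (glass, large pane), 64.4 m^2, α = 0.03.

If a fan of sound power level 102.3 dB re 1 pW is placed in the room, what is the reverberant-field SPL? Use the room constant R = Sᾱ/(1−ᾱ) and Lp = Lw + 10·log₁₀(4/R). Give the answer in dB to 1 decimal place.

95.0 dB

Σ(Sᵢαᵢ) = 80.5·0.03 + 12.9·0.03 + 80.5·0.01 + 7·0.30 + 21·0.59 + 64.4·0.03 = 20.029; total area S = 266.3 m^2.
ᾱ = 0.0752, so room constant R = A/(1−ᾱ) = 21.658 m^2.
Lp = 102.3 + 10·log₁₀(4/21.658) = 102.3 + (-7.34) = 95.0 dB.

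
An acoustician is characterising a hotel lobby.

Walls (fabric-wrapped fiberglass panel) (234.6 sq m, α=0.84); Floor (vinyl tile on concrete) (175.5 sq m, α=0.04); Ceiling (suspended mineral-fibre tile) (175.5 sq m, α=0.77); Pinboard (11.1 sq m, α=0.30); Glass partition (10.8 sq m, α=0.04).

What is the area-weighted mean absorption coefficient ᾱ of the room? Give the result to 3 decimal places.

0.565

S = Σ Sᵢ = 234.6 + 175.5 + 175.5 + 11.1 + 10.8 = 607.5 sq m.
A = 234.6*0.84 + 175.5*0.04 + 175.5*0.77 + 11.1*0.30 + 10.8*0.04 = 342.981 sabins.
ᾱ = 342.981 / 607.5 = 0.565.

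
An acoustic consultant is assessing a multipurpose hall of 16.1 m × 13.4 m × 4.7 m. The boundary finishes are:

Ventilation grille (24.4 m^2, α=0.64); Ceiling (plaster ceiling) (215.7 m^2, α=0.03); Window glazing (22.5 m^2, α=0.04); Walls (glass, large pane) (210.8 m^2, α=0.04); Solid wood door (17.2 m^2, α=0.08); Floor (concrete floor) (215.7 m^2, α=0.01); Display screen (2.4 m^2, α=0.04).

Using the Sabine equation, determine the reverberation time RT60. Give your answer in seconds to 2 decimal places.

4.66 s

Total absorption A = 24.4*0.64 + 215.7*0.03 + 22.5*0.04 + 210.8*0.04 + 17.2*0.08 + 215.7*0.01 + 2.4*0.04
  = 15.616 + 6.471 + 0.900 + 8.432 + 1.376 + 2.157 + 0.096 = 35.048 m^2 sabins.
Volume V = 16.1 × 13.4 × 4.7 = 1013.978 m³.
RT60 = 0.161 · V / A = 0.161 × 1013.978 / 35.048 = 4.66 s.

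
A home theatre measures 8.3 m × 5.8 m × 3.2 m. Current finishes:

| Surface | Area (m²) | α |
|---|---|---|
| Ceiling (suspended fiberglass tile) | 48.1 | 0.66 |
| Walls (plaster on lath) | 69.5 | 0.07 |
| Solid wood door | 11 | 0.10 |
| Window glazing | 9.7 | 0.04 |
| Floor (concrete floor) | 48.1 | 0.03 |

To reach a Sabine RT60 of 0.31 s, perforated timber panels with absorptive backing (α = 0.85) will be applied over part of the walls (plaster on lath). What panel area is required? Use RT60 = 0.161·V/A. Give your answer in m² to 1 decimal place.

Summing Sᵢαᵢ: 31.746 + 4.865 + 1.100 + 0.388 + 1.443 → A₁ = 39.542 sabins.
Required A₂ = 0.161·154.048/0.31 = 80.006 sabins.
ΔA needed = 80.006 − 39.542 = 40.464 sabins.
Net gain per m²: Δα = 0.85 − 0.07 = 0.78.
Panel area = 40.464 / 0.78 = 51.9 m².

51.9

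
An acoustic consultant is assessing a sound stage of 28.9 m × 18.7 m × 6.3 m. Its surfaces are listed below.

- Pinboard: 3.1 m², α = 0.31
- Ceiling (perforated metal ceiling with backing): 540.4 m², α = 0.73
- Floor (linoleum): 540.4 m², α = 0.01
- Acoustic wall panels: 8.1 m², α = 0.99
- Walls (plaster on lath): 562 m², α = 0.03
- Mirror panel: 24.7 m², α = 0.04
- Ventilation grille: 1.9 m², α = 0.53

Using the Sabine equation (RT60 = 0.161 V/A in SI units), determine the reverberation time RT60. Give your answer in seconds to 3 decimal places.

1.282 s

A = Σ Sᵢαᵢ = 3.1·0.31 + 540.4·0.73 + 540.4·0.01 + 8.1·0.99 + 562·0.03 + 24.7·0.04 + 1.9·0.53 = 427.731 sabins.
Volume V = 28.9 × 18.7 × 6.3 = 3404.709 m³.
RT60 = 0.161 · V / A = 0.161 × 3404.709 / 427.731 = 1.282 s.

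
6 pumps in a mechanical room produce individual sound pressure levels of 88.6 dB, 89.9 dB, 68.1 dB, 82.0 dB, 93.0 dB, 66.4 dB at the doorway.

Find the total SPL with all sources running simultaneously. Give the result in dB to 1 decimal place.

95.9 dB

Sum in the linear (power) domain: Σ 10^(Lᵢ/10) = 10^(88.6/10) + 10^(89.9/10) + 10^(68.1/10) + 10^(82.0/10) + 10^(93.0/10) + 10^(66.4/10) = 3.866e+09.
Combined level = 10 log₁₀(3.866e+09) = 95.9 dB.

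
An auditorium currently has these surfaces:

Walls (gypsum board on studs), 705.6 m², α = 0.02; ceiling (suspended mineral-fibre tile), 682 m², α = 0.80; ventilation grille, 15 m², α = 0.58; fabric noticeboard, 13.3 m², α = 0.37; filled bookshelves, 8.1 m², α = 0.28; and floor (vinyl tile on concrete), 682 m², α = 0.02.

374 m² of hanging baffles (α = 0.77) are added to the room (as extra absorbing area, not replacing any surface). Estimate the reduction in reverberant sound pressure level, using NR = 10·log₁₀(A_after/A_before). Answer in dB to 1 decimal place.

Equivalent absorption area: A_before = 705.6·0.02 + 682·0.80 + 15·0.58 + 13.3·0.37 + 8.1·0.28 + 682·0.02 = 589.241 m².
Added absorption = 374 × 0.77 = 287.980 sabins.
A_after = 589.241 + 287.980 = 877.221 sabins.
Reduction = 10 log₁₀(A_after/A_before) = 10 log₁₀(1.4887) = 1.7 dB.

1.7 dB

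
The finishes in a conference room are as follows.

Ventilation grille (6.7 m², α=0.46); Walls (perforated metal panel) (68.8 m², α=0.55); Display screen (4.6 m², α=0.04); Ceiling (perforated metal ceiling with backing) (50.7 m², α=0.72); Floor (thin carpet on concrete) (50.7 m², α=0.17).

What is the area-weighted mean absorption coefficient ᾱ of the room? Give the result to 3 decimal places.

0.475

Total surface area S = 181.5 m².
Weighted sum Σ Sα = 86.229.
ᾱ = A/S = 0.475.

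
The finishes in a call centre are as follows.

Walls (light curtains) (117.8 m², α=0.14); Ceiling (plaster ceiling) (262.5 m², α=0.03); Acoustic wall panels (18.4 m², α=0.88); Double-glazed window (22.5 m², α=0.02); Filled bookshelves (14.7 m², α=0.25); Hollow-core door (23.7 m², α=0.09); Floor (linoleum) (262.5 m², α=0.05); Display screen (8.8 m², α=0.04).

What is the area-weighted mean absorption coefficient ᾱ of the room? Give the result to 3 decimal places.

0.082

Total surface area S = 730.9 m².
Σ(Sᵢαᵢ) = 117.8*0.14 + 262.5*0.03 + 18.4*0.88 + 22.5*0.02 + 14.7*0.25 + 23.7*0.09 + 262.5*0.05 + 8.8*0.04 = 60.294.
ᾱ = 60.294 / 730.9 = 0.082.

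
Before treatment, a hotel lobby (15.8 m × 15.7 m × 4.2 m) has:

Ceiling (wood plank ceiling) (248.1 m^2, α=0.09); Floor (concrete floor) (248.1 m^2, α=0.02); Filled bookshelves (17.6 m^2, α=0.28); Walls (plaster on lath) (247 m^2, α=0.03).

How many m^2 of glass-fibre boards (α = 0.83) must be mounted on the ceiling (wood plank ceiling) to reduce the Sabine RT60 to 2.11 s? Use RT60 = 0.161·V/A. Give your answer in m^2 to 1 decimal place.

Equivalent absorption area: A₁ = 248.1*0.09 + 248.1*0.02 + 17.6*0.28 + 247*0.03 = 39.629 m^2.
Required A₂ = 0.161·1041.852/2.11 = 79.497 sabins.
Absorption to add: 79.497 − 39.629 = 39.868 sabins.
Each m^2 of panel replacing the ceiling (wood plank ceiling) adds (0.83 − 0.09) = 0.74 sabins.
Area = ΔA/Δα = 39.868/0.74 = 53.9 m^2.

53.9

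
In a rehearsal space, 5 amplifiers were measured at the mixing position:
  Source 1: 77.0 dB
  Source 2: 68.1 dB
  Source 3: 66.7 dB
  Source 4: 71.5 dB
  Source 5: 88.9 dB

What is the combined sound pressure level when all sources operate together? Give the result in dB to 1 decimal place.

89.3 dB

Σ 10^(Lᵢ/10) = 8.516e+08.
L_total = 10·log₁₀(8.516e+08) = 89.3 dB.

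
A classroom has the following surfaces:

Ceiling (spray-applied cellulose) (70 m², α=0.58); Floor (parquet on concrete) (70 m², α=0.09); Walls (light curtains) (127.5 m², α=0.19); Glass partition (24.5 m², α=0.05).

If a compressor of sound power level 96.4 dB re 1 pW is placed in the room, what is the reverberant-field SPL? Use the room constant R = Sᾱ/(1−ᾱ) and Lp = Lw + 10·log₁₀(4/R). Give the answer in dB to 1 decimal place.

A = 72.350 sabins; S = 292.0 m².
ᾱ = 0.2478, so room constant R = A/(1−ᾱ) = 96.185 m².
Lp = Lw + 10 log₁₀(4/R) = 96.4 -13.81 = 82.6 dB.

82.6 dB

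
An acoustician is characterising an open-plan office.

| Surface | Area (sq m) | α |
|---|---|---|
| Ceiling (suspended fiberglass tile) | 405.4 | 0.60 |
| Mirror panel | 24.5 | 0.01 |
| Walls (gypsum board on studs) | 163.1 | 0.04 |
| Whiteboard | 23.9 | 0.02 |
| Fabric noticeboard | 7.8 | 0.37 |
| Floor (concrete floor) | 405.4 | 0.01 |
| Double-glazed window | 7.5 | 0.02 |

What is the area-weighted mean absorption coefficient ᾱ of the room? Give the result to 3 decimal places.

0.248

Total surface area S = 1037.6 sq m.
Weighted sum Σ Sα = 257.577.
ᾱ = 257.577 / 1037.6 = 0.248.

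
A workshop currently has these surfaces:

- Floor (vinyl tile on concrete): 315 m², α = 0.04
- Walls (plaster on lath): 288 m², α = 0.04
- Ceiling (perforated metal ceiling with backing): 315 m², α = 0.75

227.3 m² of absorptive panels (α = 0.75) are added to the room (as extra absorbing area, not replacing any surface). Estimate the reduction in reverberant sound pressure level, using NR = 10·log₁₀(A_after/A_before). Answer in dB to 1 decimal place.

2.2 dB

Summing Sᵢαᵢ: 12.600 + 11.520 + 236.250 → A_before = 260.370 sabins.
Added absorption = 227.3 × 0.75 = 170.475 sabins.
A_after = 260.370 + 170.475 = 430.845 sabins.
NR = 10·log₁₀(430.845/260.370) = 2.2 dB.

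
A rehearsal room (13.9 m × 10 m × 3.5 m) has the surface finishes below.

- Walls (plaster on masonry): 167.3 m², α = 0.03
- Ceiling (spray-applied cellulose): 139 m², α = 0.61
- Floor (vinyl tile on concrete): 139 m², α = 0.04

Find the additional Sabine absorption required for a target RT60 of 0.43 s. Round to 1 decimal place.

86.8 sabins

Summing Sᵢαᵢ: 5.019 + 84.790 + 5.560 → A₁ = 95.369 sabins.
V = 486.5 m³. Required absorption A₂ = 0.161 × 486.5 / 0.43 = 182.155 sabins.
Additional absorption ΔA = 182.155 − 95.369 = 86.8 sabins.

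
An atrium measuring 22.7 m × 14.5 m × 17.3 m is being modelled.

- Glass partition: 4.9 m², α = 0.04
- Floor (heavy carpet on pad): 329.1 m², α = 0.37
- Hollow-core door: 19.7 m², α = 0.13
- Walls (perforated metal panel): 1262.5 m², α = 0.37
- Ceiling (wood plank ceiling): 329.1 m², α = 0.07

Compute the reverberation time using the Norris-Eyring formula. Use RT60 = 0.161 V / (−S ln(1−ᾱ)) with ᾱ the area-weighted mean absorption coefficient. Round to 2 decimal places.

Total surface area S = 4.9 + 329.1 + 19.7 + 1262.5 + 329.1 = 1945.3 m².
Absorption A = 4.9×0.04 + 329.1×0.37 + 19.7×0.13 + 1262.5×0.37 + 329.1×0.07 = 614.686 sabins.
ᾱ = 614.686 / 1945.3 = 0.3160.
Eyring denominator: −S ln(1−ᾱ) = 738.820.
V = 22.7 × 14.5 × 17.3 = 5694.295 m³.
T = 0.161·V/[−S·ln(1−ᾱ)] = 0.161·5694.295/738.820 = 1.24 s.

1.24 s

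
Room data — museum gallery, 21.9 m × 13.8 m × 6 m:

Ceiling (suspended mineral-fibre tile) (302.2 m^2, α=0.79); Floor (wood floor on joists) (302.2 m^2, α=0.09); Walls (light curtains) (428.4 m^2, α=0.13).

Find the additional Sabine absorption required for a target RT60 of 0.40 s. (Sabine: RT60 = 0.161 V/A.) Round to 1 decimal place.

Equivalent absorption area: A₁ = 302.2·0.79 + 302.2·0.09 + 428.4·0.13 = 321.628 m^2.
Target A₂ = 0.161·1813.32/0.40 = 729.861 sabins (V = 1813.32 m³).
ΔA = A₂ − A₁ = 729.861 − 321.628 = 408.2 sabins.

408.2 sabins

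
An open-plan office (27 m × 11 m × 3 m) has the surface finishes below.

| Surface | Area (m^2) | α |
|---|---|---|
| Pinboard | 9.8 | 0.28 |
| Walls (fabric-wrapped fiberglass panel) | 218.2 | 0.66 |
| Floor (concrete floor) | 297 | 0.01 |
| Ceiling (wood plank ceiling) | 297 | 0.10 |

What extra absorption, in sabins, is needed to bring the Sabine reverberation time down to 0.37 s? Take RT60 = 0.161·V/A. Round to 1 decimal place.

Total absorption A₁ = 9.8·0.28 + 218.2·0.66 + 297·0.01 + 297·0.10
  = 2.744 + 144.012 + 2.970 + 29.700 = 179.426 m^2 sabins.
V = 891 m³. Required absorption A₂ = 0.161 × 891 / 0.37 = 387.705 sabins.
ΔA = A₂ − A₁ = 387.705 − 179.426 = 208.3 sabins.

208.3 sabins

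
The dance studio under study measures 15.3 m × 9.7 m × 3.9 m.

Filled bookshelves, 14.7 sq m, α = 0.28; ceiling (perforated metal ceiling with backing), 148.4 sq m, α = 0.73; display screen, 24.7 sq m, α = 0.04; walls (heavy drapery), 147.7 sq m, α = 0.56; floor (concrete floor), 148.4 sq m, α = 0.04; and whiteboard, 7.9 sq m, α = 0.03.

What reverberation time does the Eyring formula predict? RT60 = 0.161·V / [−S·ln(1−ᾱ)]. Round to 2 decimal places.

Total surface area S = 14.7 + 148.4 + 24.7 + 147.7 + 148.4 + 7.9 = 491.8 sq m.
Σ(Sᵢαᵢ) = 14.7·0.28 + 148.4·0.73 + 24.7·0.04 + 147.7·0.56 + 148.4·0.04 + 7.9·0.03 = 202.321.
ᾱ = 202.321 / 491.8 = 0.4114.
−S·ln(1−ᾱ) = −491.8 × ln(1 − 0.4114) = 260.658.
V = 15.3 × 9.7 × 3.9 = 578.799 m³.
T = 0.161·V/[−S·ln(1−ᾱ)] = 0.161·578.799/260.658 = 0.36 s.

0.36 s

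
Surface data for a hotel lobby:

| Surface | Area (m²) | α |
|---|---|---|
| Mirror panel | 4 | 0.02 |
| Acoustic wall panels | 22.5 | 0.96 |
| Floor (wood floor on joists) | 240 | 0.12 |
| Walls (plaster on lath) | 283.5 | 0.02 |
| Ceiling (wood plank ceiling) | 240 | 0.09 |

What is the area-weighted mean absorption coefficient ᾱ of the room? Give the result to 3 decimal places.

S = Σ Sᵢ = 4 + 22.5 + 240 + 283.5 + 240 = 790.0 m².
Σ(Sᵢαᵢ) = 4×0.02 + 22.5×0.96 + 240×0.12 + 283.5×0.02 + 240×0.09 = 77.750.
ᾱ = 77.750 / 790.0 = 0.098.

0.098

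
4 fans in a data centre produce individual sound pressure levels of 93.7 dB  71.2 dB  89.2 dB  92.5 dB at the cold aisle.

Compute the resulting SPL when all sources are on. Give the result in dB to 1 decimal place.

Sum in the linear (power) domain: Σ 10^(Lᵢ/10) = 10^(93.7/10) + 10^(71.2/10) + 10^(89.2/10) + 10^(92.5/10) = 4.967e+09.
Combined level = 10 log₁₀(4.967e+09) = 97.0 dB.

97.0 dB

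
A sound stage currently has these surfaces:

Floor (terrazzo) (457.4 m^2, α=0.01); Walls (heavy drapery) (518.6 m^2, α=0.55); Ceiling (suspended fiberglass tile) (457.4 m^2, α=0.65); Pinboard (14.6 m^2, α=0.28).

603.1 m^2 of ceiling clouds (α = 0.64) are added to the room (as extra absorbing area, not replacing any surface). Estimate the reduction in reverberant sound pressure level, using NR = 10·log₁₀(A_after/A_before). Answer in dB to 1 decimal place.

2.2 dB

Total absorption A_before = 457.4×0.01 + 518.6×0.55 + 457.4×0.65 + 14.6×0.28
  = 4.574 + 285.230 + 297.310 + 4.088 = 591.202 m^2 sabins.
Treatment contributes 603.1·0.64 = 385.984 sabins.
A_after = 591.202 + 385.984 = 977.186 sabins.
Reduction = 10 log₁₀(A_after/A_before) = 10 log₁₀(1.6529) = 2.2 dB.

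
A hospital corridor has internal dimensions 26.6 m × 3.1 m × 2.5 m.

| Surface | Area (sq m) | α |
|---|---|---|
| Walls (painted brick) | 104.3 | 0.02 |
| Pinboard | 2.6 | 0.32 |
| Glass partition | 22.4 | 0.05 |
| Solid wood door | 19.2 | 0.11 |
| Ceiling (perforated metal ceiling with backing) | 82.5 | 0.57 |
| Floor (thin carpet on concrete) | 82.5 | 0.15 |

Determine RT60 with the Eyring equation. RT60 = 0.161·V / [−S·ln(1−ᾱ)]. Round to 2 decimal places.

Total surface area S = 104.3 + 2.6 + 22.4 + 19.2 + 82.5 + 82.5 = 313.5 sq m.
Absorption A = 104.3·0.02 + 2.6·0.32 + 22.4·0.05 + 19.2·0.11 + 82.5·0.57 + 82.5·0.15 = 65.550 sabins.
ᾱ = 65.550 / 313.5 = 0.2091.
Eyring denominator: −S ln(1−ᾱ) = 73.542.
V = 26.6 × 3.1 × 2.5 = 206.15 m³.
RT60 = 0.161 × 206.15 / 73.542 = 0.45 s.

0.45 s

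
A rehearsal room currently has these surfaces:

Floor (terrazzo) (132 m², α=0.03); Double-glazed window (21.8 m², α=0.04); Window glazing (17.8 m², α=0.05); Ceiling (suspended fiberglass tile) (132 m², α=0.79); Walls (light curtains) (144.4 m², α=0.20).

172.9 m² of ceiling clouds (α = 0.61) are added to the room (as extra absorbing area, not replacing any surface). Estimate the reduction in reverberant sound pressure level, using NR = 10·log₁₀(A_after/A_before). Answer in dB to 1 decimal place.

Equivalent absorption area: A_before = 132×0.03 + 21.8×0.04 + 17.8×0.05 + 132×0.79 + 144.4×0.20 = 138.882 m².
Treatment contributes 172.9·0.61 = 105.469 sabins.
New total A_after = 244.351 sabins.
Reduction = 10 log₁₀(A_after/A_before) = 10 log₁₀(1.7594) = 2.5 dB.

2.5 dB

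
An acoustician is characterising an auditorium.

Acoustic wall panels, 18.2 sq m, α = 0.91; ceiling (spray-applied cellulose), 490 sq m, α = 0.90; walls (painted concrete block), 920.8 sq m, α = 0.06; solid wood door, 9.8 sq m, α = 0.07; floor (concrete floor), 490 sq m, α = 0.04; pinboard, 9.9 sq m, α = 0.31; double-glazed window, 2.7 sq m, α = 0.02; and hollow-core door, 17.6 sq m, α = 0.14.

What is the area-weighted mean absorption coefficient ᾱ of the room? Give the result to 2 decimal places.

Total surface area S = 1959.0 sq m.
Σ(Sᵢαᵢ) = 18.2·0.91 + 490·0.90 + 920.8·0.06 + 9.8·0.07 + 490·0.04 + 9.9·0.31 + 2.7·0.02 + 17.6·0.14 = 538.683.
ᾱ = 538.683 / 1959.0 = 0.27.

0.27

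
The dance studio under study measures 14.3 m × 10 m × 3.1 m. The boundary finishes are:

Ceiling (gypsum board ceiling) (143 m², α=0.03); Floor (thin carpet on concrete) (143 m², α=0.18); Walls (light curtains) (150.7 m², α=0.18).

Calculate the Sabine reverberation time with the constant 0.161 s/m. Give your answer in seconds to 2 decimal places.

A = Σ Sᵢαᵢ = 143·0.03 + 143·0.18 + 150.7·0.18 = 57.156 sabins.
Volume V = 14.3 × 10 × 3.1 = 443.3 m³.
T = 0.161 V/A = 0.161·443.3/57.156 = 1.25 s.

1.25 s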